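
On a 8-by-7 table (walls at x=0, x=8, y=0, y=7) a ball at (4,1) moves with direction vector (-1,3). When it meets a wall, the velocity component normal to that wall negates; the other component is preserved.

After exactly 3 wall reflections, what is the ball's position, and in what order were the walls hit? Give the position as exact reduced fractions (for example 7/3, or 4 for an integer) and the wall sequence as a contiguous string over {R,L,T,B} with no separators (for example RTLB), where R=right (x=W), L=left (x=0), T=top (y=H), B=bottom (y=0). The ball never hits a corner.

1. t=2 → T at (2,7); v=(-1,-3)
2. t=2 → L at (0,1); v=(1,-3)
3. t=1/3 → B at (1/3,0); v=(1,3)

Final position: (1/3,0)
Wall sequence: TLB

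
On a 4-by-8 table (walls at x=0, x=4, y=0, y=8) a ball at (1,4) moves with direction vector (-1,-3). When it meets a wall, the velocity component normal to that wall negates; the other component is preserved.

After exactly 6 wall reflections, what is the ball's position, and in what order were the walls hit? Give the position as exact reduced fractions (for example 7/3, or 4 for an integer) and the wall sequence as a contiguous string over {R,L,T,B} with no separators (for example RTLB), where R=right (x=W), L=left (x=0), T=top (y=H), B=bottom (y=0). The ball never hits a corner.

1. t=1 → L at (0,1); v=(1,-3)
2. t=1/3 → B at (1/3,0); v=(1,3)
3. t=8/3 → T at (3,8); v=(1,-3)
4. t=1 → R at (4,5); v=(-1,-3)
5. t=5/3 → B at (7/3,0); v=(-1,3)
6. t=7/3 → L at (0,7); v=(1,3)

Final position: (0,7)
Wall sequence: LBTRBL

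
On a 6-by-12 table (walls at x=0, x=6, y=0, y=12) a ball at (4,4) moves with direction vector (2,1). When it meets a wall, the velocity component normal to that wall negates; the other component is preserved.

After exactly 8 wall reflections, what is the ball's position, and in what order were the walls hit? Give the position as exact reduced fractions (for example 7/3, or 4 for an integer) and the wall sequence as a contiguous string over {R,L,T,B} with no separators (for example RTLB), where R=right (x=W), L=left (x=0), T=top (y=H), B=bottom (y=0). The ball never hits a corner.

1. t=1 → R at (6,5); v=(-2,1)
2. t=3 → L at (0,8); v=(2,1)
3. t=3 → R at (6,11); v=(-2,1)
4. t=1 → T at (4,12); v=(-2,-1)
5. t=2 → L at (0,10); v=(2,-1)
6. t=3 → R at (6,7); v=(-2,-1)
7. t=3 → L at (0,4); v=(2,-1)
8. t=3 → R at (6,1); v=(-2,-1)

Final position: (6,1)
Wall sequence: RLRTLRLR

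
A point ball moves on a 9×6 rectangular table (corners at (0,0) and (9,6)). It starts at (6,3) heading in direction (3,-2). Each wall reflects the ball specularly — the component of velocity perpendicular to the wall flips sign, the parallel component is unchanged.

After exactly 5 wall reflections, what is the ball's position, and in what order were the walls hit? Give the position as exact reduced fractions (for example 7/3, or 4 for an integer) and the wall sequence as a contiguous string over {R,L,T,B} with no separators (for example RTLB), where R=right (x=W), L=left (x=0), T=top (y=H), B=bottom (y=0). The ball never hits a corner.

1. t=1 → R at (9,1); v=(-3,-2)
2. t=1/2 → B at (15/2,0); v=(-3,2)
3. t=5/2 → L at (0,5); v=(3,2)
4. t=1/2 → T at (3/2,6); v=(3,-2)
5. t=5/2 → R at (9,1); v=(-3,-2)

Final position: (9,1)
Wall sequence: RBLTR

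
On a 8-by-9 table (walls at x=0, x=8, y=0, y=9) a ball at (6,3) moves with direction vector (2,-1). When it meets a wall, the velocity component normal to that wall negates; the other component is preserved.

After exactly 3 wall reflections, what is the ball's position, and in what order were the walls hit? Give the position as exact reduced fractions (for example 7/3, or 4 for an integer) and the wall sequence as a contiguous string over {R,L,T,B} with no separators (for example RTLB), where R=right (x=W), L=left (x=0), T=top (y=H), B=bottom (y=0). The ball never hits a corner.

1. t=1 → R at (8,2); v=(-2,-1)
2. t=2 → B at (4,0); v=(-2,1)
3. t=2 → L at (0,2); v=(2,1)

Final position: (0,2)
Wall sequence: RBL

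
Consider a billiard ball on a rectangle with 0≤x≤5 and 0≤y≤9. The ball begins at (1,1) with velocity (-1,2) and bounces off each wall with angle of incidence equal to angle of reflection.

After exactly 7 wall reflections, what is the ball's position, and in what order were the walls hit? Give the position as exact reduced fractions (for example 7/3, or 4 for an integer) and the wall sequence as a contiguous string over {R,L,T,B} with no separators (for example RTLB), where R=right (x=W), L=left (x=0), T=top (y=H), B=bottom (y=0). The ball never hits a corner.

Final position: (5,3)
Wall sequence: LTRBLTR

1. t=1 → L at (0,3); v=(1,2)
2. t=3 → T at (3,9); v=(1,-2)
3. t=2 → R at (5,5); v=(-1,-2)
4. t=5/2 → B at (5/2,0); v=(-1,2)
5. t=5/2 → L at (0,5); v=(1,2)
6. t=2 → T at (2,9); v=(1,-2)
7. t=3 → R at (5,3); v=(-1,-2)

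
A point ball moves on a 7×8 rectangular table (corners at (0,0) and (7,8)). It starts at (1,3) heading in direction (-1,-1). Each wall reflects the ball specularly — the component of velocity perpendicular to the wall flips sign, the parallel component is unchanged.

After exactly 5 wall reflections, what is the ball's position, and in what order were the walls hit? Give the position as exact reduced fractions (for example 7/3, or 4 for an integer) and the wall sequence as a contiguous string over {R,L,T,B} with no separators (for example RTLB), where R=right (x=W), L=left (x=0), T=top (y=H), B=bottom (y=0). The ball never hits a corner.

1. t=1 → L at (0,2); v=(1,-1)
2. t=2 → B at (2,0); v=(1,1)
3. t=5 → R at (7,5); v=(-1,1)
4. t=3 → T at (4,8); v=(-1,-1)
5. t=4 → L at (0,4); v=(1,-1)

Final position: (0,4)
Wall sequence: LBRTL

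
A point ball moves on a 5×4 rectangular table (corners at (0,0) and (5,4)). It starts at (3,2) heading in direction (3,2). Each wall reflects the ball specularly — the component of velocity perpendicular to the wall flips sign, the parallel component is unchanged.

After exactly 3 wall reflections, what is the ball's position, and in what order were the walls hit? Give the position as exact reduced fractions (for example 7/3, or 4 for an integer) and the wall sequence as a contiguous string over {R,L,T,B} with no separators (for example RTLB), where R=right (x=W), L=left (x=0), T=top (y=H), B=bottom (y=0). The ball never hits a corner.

1. t=2/3 → R at (5,10/3); v=(-3,2)
2. t=1/3 → T at (4,4); v=(-3,-2)
3. t=4/3 → L at (0,4/3); v=(3,-2)

Final position: (0,4/3)
Wall sequence: RTL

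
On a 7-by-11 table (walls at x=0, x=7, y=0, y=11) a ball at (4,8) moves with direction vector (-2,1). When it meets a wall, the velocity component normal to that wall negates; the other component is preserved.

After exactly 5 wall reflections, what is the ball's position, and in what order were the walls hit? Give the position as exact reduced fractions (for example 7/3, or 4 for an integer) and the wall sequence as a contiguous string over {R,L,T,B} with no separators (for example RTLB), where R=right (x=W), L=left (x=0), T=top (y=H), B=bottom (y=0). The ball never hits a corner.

Final position: (7,3/2)
Wall sequence: LTRLR

1. t=2 → L at (0,10); v=(2,1)
2. t=1 → T at (2,11); v=(2,-1)
3. t=5/2 → R at (7,17/2); v=(-2,-1)
4. t=7/2 → L at (0,5); v=(2,-1)
5. t=7/2 → R at (7,3/2); v=(-2,-1)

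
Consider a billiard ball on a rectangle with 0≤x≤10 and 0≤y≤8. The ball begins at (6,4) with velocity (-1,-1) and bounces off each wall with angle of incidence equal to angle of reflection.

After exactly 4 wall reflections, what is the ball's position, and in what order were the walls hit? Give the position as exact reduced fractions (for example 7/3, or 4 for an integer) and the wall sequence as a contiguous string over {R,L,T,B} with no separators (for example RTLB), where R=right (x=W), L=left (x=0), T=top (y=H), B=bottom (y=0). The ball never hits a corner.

Final position: (10,4)
Wall sequence: BLTR

1. t=4 → B at (2,0); v=(-1,1)
2. t=2 → L at (0,2); v=(1,1)
3. t=6 → T at (6,8); v=(1,-1)
4. t=4 → R at (10,4); v=(-1,-1)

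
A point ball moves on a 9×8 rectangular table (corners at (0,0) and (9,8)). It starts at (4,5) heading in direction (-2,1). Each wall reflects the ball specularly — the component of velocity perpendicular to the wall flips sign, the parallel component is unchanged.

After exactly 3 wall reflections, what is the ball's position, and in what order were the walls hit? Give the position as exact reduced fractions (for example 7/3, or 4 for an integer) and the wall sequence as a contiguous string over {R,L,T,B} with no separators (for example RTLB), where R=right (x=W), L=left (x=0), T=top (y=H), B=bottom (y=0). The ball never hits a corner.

1. t=2 → L at (0,7); v=(2,1)
2. t=1 → T at (2,8); v=(2,-1)
3. t=7/2 → R at (9,9/2); v=(-2,-1)

Final position: (9,9/2)
Wall sequence: LTR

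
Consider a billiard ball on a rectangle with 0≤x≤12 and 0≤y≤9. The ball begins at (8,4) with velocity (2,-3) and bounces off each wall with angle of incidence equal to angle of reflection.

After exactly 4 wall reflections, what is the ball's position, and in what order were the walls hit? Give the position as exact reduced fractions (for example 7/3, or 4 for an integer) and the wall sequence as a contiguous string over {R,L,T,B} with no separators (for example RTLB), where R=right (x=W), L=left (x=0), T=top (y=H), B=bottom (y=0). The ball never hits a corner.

1. t=4/3 → B at (32/3,0); v=(2,3)
2. t=2/3 → R at (12,2); v=(-2,3)
3. t=7/3 → T at (22/3,9); v=(-2,-3)
4. t=3 → B at (4/3,0); v=(-2,3)

Final position: (4/3,0)
Wall sequence: BRTB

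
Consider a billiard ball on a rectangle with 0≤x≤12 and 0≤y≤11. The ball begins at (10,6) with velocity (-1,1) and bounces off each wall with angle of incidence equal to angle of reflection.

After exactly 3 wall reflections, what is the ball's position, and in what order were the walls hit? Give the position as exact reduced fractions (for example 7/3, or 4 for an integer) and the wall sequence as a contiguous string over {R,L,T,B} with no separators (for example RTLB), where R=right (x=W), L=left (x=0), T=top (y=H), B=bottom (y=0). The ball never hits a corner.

Final position: (6,0)
Wall sequence: TLB

1. t=5 → T at (5,11); v=(-1,-1)
2. t=5 → L at (0,6); v=(1,-1)
3. t=6 → B at (6,0); v=(1,1)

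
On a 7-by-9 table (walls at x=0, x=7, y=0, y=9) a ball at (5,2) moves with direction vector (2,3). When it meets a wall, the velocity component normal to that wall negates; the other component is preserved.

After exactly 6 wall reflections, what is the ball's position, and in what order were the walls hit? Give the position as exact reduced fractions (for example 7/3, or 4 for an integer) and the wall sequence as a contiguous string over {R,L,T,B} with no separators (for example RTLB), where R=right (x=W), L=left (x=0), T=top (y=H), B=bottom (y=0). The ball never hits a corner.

1. t=1 → R at (7,5); v=(-2,3)
2. t=4/3 → T at (13/3,9); v=(-2,-3)
3. t=13/6 → L at (0,5/2); v=(2,-3)
4. t=5/6 → B at (5/3,0); v=(2,3)
5. t=8/3 → R at (7,8); v=(-2,3)
6. t=1/3 → T at (19/3,9); v=(-2,-3)

Final position: (19/3,9)
Wall sequence: RTLBRT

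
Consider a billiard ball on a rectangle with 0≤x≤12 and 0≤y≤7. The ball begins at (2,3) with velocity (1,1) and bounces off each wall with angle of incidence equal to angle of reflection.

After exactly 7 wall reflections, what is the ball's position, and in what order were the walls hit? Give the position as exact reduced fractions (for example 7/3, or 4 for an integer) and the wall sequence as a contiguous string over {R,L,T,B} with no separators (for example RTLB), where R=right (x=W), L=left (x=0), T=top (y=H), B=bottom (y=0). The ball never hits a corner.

1. t=4 → T at (6,7); v=(1,-1)
2. t=6 → R at (12,1); v=(-1,-1)
3. t=1 → B at (11,0); v=(-1,1)
4. t=7 → T at (4,7); v=(-1,-1)
5. t=4 → L at (0,3); v=(1,-1)
6. t=3 → B at (3,0); v=(1,1)
7. t=7 → T at (10,7); v=(1,-1)

Final position: (10,7)
Wall sequence: TRBTLBT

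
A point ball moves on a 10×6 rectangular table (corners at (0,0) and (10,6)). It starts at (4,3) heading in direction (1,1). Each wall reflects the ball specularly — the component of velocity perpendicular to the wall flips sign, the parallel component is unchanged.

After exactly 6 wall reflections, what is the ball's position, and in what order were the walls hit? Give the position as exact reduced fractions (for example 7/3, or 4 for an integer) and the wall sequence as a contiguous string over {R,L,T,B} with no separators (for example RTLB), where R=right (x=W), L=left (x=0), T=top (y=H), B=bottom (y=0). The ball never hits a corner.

Final position: (5,0)
Wall sequence: TRBTLB

1. t=3 → T at (7,6); v=(1,-1)
2. t=3 → R at (10,3); v=(-1,-1)
3. t=3 → B at (7,0); v=(-1,1)
4. t=6 → T at (1,6); v=(-1,-1)
5. t=1 → L at (0,5); v=(1,-1)
6. t=5 → B at (5,0); v=(1,1)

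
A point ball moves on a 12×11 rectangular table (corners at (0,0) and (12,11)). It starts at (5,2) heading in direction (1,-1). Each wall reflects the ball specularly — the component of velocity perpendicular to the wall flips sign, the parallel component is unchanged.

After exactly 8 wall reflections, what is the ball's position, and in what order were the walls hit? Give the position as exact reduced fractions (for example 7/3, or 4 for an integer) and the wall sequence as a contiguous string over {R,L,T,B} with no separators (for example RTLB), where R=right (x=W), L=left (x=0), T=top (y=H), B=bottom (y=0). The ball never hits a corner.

1. t=2 → B at (7,0); v=(1,1)
2. t=5 → R at (12,5); v=(-1,1)
3. t=6 → T at (6,11); v=(-1,-1)
4. t=6 → L at (0,5); v=(1,-1)
5. t=5 → B at (5,0); v=(1,1)
6. t=7 → R at (12,7); v=(-1,1)
7. t=4 → T at (8,11); v=(-1,-1)
8. t=8 → L at (0,3); v=(1,-1)

Final position: (0,3)
Wall sequence: BRTLBRTL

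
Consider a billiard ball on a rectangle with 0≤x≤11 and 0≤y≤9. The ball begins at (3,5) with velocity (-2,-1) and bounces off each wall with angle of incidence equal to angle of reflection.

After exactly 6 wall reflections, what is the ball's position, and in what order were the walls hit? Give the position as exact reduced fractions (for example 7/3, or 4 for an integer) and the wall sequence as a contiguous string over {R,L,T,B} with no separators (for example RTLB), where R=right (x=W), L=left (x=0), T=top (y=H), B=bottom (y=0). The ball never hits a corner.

Final position: (11,5)
Wall sequence: LBRLTR

1. t=3/2 → L at (0,7/2); v=(2,-1)
2. t=7/2 → B at (7,0); v=(2,1)
3. t=2 → R at (11,2); v=(-2,1)
4. t=11/2 → L at (0,15/2); v=(2,1)
5. t=3/2 → T at (3,9); v=(2,-1)
6. t=4 → R at (11,5); v=(-2,-1)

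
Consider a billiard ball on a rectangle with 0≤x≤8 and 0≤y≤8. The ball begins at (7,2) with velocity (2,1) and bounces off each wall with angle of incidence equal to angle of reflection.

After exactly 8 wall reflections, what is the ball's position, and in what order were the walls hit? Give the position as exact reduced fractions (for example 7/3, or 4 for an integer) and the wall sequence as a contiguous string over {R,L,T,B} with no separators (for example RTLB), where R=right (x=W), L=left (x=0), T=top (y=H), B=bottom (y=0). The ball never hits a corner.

Final position: (0,13/2)
Wall sequence: RLTRLBRL

1. t=1/2 → R at (8,5/2); v=(-2,1)
2. t=4 → L at (0,13/2); v=(2,1)
3. t=3/2 → T at (3,8); v=(2,-1)
4. t=5/2 → R at (8,11/2); v=(-2,-1)
5. t=4 → L at (0,3/2); v=(2,-1)
6. t=3/2 → B at (3,0); v=(2,1)
7. t=5/2 → R at (8,5/2); v=(-2,1)
8. t=4 → L at (0,13/2); v=(2,1)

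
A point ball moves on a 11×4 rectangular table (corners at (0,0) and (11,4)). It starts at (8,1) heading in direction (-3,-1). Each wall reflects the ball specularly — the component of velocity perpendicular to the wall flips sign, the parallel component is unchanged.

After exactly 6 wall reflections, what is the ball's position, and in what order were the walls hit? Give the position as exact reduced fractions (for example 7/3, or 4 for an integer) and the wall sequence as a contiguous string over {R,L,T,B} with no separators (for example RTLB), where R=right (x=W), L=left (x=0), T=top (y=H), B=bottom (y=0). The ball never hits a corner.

1. t=1 → B at (5,0); v=(-3,1)
2. t=5/3 → L at (0,5/3); v=(3,1)
3. t=7/3 → T at (7,4); v=(3,-1)
4. t=4/3 → R at (11,8/3); v=(-3,-1)
5. t=8/3 → B at (3,0); v=(-3,1)
6. t=1 → L at (0,1); v=(3,1)

Final position: (0,1)
Wall sequence: BLTRBL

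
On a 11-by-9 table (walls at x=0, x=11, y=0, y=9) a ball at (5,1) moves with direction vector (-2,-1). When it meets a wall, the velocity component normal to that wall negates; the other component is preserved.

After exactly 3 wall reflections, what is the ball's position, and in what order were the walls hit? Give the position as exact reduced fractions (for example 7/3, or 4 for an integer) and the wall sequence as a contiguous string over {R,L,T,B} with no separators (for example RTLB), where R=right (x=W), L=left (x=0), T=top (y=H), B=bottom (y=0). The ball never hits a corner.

1. t=1 → B at (3,0); v=(-2,1)
2. t=3/2 → L at (0,3/2); v=(2,1)
3. t=11/2 → R at (11,7); v=(-2,1)

Final position: (11,7)
Wall sequence: BLR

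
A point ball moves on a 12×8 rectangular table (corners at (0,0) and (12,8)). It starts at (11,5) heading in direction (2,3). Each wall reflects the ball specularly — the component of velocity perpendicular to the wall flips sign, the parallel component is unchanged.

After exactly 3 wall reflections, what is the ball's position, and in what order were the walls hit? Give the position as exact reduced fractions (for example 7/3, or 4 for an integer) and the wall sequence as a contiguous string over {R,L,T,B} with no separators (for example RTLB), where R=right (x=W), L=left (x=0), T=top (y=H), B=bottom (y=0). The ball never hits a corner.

Final position: (17/3,0)
Wall sequence: RTB

1. t=1/2 → R at (12,13/2); v=(-2,3)
2. t=1/2 → T at (11,8); v=(-2,-3)
3. t=8/3 → B at (17/3,0); v=(-2,3)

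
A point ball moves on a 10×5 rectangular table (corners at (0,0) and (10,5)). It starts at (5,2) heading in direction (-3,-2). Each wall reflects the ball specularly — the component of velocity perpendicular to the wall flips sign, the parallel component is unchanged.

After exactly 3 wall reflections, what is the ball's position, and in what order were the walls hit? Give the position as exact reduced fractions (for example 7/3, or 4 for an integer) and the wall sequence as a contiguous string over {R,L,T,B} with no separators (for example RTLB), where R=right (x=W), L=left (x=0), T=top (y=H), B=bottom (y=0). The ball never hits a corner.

Final position: (11/2,5)
Wall sequence: BLT

1. t=1 → B at (2,0); v=(-3,2)
2. t=2/3 → L at (0,4/3); v=(3,2)
3. t=11/6 → T at (11/2,5); v=(3,-2)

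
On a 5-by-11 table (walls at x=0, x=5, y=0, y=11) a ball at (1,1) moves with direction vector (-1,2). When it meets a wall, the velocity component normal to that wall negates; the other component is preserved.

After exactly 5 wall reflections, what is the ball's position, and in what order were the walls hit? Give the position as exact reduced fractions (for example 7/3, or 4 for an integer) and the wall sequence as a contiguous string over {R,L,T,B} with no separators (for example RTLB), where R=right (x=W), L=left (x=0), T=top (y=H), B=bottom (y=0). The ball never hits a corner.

1. t=1 → L at (0,3); v=(1,2)
2. t=4 → T at (4,11); v=(1,-2)
3. t=1 → R at (5,9); v=(-1,-2)
4. t=9/2 → B at (1/2,0); v=(-1,2)
5. t=1/2 → L at (0,1); v=(1,2)

Final position: (0,1)
Wall sequence: LTRBL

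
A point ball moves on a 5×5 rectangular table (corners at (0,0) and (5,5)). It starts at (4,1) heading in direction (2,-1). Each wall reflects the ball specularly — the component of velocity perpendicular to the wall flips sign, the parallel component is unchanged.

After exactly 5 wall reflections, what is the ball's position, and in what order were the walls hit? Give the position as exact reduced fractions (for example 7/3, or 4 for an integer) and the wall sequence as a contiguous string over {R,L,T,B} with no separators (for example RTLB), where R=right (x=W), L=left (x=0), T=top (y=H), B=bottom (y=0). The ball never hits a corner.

Final position: (4,5)
Wall sequence: RBLRT

1. t=1/2 → R at (5,1/2); v=(-2,-1)
2. t=1/2 → B at (4,0); v=(-2,1)
3. t=2 → L at (0,2); v=(2,1)
4. t=5/2 → R at (5,9/2); v=(-2,1)
5. t=1/2 → T at (4,5); v=(-2,-1)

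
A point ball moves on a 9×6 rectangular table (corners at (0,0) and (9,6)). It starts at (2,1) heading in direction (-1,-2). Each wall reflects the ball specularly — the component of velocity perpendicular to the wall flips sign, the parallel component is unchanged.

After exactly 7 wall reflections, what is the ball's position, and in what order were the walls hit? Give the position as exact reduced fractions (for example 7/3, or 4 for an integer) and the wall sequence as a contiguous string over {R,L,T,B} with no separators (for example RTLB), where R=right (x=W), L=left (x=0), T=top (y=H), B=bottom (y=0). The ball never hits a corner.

1. t=1/2 → B at (3/2,0); v=(-1,2)
2. t=3/2 → L at (0,3); v=(1,2)
3. t=3/2 → T at (3/2,6); v=(1,-2)
4. t=3 → B at (9/2,0); v=(1,2)
5. t=3 → T at (15/2,6); v=(1,-2)
6. t=3/2 → R at (9,3); v=(-1,-2)
7. t=3/2 → B at (15/2,0); v=(-1,2)

Final position: (15/2,0)
Wall sequence: BLTBTRB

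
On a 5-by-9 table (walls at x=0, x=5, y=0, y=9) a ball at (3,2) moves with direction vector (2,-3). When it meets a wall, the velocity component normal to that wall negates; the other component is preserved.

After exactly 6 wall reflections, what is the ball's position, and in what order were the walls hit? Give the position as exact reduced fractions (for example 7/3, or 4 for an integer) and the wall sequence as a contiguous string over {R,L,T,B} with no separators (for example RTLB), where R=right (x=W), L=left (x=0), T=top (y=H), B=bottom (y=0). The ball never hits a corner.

Final position: (11/3,0)
Wall sequence: BRLTRB

1. t=2/3 → B at (13/3,0); v=(2,3)
2. t=1/3 → R at (5,1); v=(-2,3)
3. t=5/2 → L at (0,17/2); v=(2,3)
4. t=1/6 → T at (1/3,9); v=(2,-3)
5. t=7/3 → R at (5,2); v=(-2,-3)
6. t=2/3 → B at (11/3,0); v=(-2,3)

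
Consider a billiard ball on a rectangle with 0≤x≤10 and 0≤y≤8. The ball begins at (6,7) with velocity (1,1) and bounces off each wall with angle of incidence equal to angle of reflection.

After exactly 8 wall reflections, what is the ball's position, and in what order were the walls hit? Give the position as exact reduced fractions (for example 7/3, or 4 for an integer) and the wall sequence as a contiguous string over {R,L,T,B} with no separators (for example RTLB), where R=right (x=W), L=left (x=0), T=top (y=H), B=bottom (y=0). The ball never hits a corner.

1. t=1 → T at (7,8); v=(1,-1)
2. t=3 → R at (10,5); v=(-1,-1)
3. t=5 → B at (5,0); v=(-1,1)
4. t=5 → L at (0,5); v=(1,1)
5. t=3 → T at (3,8); v=(1,-1)
6. t=7 → R at (10,1); v=(-1,-1)
7. t=1 → B at (9,0); v=(-1,1)
8. t=8 → T at (1,8); v=(-1,-1)

Final position: (1,8)
Wall sequence: TRBLTRBT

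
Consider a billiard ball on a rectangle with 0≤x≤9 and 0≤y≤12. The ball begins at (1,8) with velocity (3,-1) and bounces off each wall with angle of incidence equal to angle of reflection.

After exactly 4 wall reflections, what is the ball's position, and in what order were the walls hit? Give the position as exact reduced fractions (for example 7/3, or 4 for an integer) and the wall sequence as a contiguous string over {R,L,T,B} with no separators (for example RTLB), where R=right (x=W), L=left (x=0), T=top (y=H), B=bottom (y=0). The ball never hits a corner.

1. t=8/3 → R at (9,16/3); v=(-3,-1)
2. t=3 → L at (0,7/3); v=(3,-1)
3. t=7/3 → B at (7,0); v=(3,1)
4. t=2/3 → R at (9,2/3); v=(-3,1)

Final position: (9,2/3)
Wall sequence: RLBR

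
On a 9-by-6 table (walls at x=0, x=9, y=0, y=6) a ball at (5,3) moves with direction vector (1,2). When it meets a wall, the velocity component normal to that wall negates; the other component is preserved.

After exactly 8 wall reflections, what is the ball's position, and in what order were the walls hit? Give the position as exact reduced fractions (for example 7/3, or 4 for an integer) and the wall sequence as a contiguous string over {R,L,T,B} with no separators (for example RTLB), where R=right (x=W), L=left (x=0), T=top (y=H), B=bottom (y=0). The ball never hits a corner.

1. t=3/2 → T at (13/2,6); v=(1,-2)
2. t=5/2 → R at (9,1); v=(-1,-2)
3. t=1/2 → B at (17/2,0); v=(-1,2)
4. t=3 → T at (11/2,6); v=(-1,-2)
5. t=3 → B at (5/2,0); v=(-1,2)
6. t=5/2 → L at (0,5); v=(1,2)
7. t=1/2 → T at (1/2,6); v=(1,-2)
8. t=3 → B at (7/2,0); v=(1,2)

Final position: (7/2,0)
Wall sequence: TRBTBLTB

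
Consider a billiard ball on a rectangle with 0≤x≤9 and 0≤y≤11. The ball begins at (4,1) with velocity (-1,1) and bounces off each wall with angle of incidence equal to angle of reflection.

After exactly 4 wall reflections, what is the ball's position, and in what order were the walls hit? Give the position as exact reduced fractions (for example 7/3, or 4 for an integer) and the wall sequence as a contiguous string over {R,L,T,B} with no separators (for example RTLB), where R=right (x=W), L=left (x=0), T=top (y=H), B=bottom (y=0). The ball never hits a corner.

1. t=4 → L at (0,5); v=(1,1)
2. t=6 → T at (6,11); v=(1,-1)
3. t=3 → R at (9,8); v=(-1,-1)
4. t=8 → B at (1,0); v=(-1,1)

Final position: (1,0)
Wall sequence: LTRB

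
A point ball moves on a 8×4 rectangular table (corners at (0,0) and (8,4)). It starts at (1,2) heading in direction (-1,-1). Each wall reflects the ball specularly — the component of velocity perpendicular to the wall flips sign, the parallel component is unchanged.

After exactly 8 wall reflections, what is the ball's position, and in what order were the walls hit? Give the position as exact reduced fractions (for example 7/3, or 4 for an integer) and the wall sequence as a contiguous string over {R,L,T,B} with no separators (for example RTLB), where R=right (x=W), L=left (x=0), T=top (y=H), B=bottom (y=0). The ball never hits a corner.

Final position: (1,0)
Wall sequence: LBTRBTLB

1. t=1 → L at (0,1); v=(1,-1)
2. t=1 → B at (1,0); v=(1,1)
3. t=4 → T at (5,4); v=(1,-1)
4. t=3 → R at (8,1); v=(-1,-1)
5. t=1 → B at (7,0); v=(-1,1)
6. t=4 → T at (3,4); v=(-1,-1)
7. t=3 → L at (0,1); v=(1,-1)
8. t=1 → B at (1,0); v=(1,1)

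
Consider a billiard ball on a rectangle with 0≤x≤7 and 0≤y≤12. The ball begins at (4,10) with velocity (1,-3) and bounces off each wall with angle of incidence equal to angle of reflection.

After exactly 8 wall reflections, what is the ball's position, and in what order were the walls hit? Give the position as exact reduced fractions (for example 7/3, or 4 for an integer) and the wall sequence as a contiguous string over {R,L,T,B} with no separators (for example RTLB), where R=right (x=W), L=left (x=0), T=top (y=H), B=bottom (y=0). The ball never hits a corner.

1. t=3 → R at (7,1); v=(-1,-3)
2. t=1/3 → B at (20/3,0); v=(-1,3)
3. t=4 → T at (8/3,12); v=(-1,-3)
4. t=8/3 → L at (0,4); v=(1,-3)
5. t=4/3 → B at (4/3,0); v=(1,3)
6. t=4 → T at (16/3,12); v=(1,-3)
7. t=5/3 → R at (7,7); v=(-1,-3)
8. t=7/3 → B at (14/3,0); v=(-1,3)

Final position: (14/3,0)
Wall sequence: RBTLBTRB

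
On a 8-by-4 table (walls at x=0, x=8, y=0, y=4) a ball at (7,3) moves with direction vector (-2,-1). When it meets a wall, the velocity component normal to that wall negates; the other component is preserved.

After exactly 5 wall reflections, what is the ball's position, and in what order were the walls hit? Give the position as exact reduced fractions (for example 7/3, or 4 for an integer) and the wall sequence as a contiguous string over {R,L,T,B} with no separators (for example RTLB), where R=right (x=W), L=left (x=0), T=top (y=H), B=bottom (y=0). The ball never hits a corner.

Final position: (1,0)
Wall sequence: BLTRB

1. t=3 → B at (1,0); v=(-2,1)
2. t=1/2 → L at (0,1/2); v=(2,1)
3. t=7/2 → T at (7,4); v=(2,-1)
4. t=1/2 → R at (8,7/2); v=(-2,-1)
5. t=7/2 → B at (1,0); v=(-2,1)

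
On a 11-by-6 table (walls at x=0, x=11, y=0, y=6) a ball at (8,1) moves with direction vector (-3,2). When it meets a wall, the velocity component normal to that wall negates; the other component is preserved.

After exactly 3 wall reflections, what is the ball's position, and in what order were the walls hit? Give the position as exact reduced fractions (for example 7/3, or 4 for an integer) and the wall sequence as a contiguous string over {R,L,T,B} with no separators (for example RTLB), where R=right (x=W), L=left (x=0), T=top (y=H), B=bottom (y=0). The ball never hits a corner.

Final position: (17/2,0)
Wall sequence: TLB

1. t=5/2 → T at (1/2,6); v=(-3,-2)
2. t=1/6 → L at (0,17/3); v=(3,-2)
3. t=17/6 → B at (17/2,0); v=(3,2)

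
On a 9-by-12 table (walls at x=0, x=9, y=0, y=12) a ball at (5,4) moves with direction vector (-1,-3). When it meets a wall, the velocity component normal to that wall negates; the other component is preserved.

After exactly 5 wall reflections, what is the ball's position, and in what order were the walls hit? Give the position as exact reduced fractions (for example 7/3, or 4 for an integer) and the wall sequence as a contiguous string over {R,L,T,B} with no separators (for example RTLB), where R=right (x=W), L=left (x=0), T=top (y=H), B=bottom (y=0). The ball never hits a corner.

Final position: (25/3,12)
Wall sequence: BLTBT

1. t=4/3 → B at (11/3,0); v=(-1,3)
2. t=11/3 → L at (0,11); v=(1,3)
3. t=1/3 → T at (1/3,12); v=(1,-3)
4. t=4 → B at (13/3,0); v=(1,3)
5. t=4 → T at (25/3,12); v=(1,-3)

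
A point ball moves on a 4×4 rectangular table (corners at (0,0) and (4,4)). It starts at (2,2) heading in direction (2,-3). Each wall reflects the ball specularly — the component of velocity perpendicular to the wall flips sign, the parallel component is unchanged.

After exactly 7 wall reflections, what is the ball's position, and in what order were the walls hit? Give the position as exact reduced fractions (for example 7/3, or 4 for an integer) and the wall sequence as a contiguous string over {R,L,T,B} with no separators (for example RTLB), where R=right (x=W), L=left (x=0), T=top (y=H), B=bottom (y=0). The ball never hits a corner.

1. t=2/3 → B at (10/3,0); v=(2,3)
2. t=1/3 → R at (4,1); v=(-2,3)
3. t=1 → T at (2,4); v=(-2,-3)
4. t=1 → L at (0,1); v=(2,-3)
5. t=1/3 → B at (2/3,0); v=(2,3)
6. t=4/3 → T at (10/3,4); v=(2,-3)
7. t=1/3 → R at (4,3); v=(-2,-3)

Final position: (4,3)
Wall sequence: BRTLBTR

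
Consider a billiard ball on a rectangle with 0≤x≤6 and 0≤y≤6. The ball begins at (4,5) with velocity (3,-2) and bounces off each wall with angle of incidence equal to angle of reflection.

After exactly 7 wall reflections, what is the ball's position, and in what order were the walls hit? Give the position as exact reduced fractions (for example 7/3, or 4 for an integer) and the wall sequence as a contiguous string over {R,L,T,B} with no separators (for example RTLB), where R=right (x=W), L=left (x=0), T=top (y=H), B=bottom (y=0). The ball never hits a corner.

Final position: (11/2,0)
Wall sequence: RBLRTLB

1. t=2/3 → R at (6,11/3); v=(-3,-2)
2. t=11/6 → B at (1/2,0); v=(-3,2)
3. t=1/6 → L at (0,1/3); v=(3,2)
4. t=2 → R at (6,13/3); v=(-3,2)
5. t=5/6 → T at (7/2,6); v=(-3,-2)
6. t=7/6 → L at (0,11/3); v=(3,-2)
7. t=11/6 → B at (11/2,0); v=(3,2)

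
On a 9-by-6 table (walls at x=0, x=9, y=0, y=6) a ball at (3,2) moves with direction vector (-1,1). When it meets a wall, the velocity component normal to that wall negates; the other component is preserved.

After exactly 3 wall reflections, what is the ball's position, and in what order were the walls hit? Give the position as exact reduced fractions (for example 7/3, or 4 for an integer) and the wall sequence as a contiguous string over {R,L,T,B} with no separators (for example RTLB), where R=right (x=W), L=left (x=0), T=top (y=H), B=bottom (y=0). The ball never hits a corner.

Final position: (7,0)
Wall sequence: LTB

1. t=3 → L at (0,5); v=(1,1)
2. t=1 → T at (1,6); v=(1,-1)
3. t=6 → B at (7,0); v=(1,1)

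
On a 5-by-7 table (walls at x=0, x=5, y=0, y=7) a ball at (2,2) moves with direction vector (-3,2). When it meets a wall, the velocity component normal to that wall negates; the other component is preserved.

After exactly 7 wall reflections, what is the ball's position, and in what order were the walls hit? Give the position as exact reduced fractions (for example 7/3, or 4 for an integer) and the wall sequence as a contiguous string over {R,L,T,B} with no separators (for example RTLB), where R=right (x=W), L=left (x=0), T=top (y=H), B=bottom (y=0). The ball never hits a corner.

1. t=2/3 → L at (0,10/3); v=(3,2)
2. t=5/3 → R at (5,20/3); v=(-3,2)
3. t=1/6 → T at (9/2,7); v=(-3,-2)
4. t=3/2 → L at (0,4); v=(3,-2)
5. t=5/3 → R at (5,2/3); v=(-3,-2)
6. t=1/3 → B at (4,0); v=(-3,2)
7. t=4/3 → L at (0,8/3); v=(3,2)

Final position: (0,8/3)
Wall sequence: LRTLRBL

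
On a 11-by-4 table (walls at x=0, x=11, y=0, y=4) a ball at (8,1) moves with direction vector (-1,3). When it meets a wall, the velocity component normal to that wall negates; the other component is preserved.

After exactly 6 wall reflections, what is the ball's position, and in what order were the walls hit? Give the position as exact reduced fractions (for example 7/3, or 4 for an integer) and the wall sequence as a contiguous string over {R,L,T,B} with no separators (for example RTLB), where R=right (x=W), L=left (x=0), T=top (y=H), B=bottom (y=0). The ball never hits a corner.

1. t=1 → T at (7,4); v=(-1,-3)
2. t=4/3 → B at (17/3,0); v=(-1,3)
3. t=4/3 → T at (13/3,4); v=(-1,-3)
4. t=4/3 → B at (3,0); v=(-1,3)
5. t=4/3 → T at (5/3,4); v=(-1,-3)
6. t=4/3 → B at (1/3,0); v=(-1,3)

Final position: (1/3,0)
Wall sequence: TBTBTB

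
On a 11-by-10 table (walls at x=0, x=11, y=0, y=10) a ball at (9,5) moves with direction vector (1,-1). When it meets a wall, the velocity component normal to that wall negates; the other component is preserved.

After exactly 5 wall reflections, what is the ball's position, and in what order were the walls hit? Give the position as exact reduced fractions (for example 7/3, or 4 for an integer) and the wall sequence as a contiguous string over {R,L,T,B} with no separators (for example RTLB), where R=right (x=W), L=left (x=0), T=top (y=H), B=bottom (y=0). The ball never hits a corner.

1. t=2 → R at (11,3); v=(-1,-1)
2. t=3 → B at (8,0); v=(-1,1)
3. t=8 → L at (0,8); v=(1,1)
4. t=2 → T at (2,10); v=(1,-1)
5. t=9 → R at (11,1); v=(-1,-1)

Final position: (11,1)
Wall sequence: RBLTR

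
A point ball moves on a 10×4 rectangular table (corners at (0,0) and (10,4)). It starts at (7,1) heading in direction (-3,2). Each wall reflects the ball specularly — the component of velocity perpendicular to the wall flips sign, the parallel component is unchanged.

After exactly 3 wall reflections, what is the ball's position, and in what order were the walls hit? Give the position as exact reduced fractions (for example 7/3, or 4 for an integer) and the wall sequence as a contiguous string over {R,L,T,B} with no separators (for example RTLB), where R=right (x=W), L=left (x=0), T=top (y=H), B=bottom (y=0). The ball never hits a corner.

1. t=3/2 → T at (5/2,4); v=(-3,-2)
2. t=5/6 → L at (0,7/3); v=(3,-2)
3. t=7/6 → B at (7/2,0); v=(3,2)

Final position: (7/2,0)
Wall sequence: TLB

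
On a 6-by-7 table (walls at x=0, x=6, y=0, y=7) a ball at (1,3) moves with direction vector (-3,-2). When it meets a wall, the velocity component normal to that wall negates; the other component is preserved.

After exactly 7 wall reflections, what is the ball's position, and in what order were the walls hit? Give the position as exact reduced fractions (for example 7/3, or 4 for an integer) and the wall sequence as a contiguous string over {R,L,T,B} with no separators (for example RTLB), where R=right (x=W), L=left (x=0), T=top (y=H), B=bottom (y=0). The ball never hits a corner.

Final position: (0,1/3)
Wall sequence: LBRLTRL

1. t=1/3 → L at (0,7/3); v=(3,-2)
2. t=7/6 → B at (7/2,0); v=(3,2)
3. t=5/6 → R at (6,5/3); v=(-3,2)
4. t=2 → L at (0,17/3); v=(3,2)
5. t=2/3 → T at (2,7); v=(3,-2)
6. t=4/3 → R at (6,13/3); v=(-3,-2)
7. t=2 → L at (0,1/3); v=(3,-2)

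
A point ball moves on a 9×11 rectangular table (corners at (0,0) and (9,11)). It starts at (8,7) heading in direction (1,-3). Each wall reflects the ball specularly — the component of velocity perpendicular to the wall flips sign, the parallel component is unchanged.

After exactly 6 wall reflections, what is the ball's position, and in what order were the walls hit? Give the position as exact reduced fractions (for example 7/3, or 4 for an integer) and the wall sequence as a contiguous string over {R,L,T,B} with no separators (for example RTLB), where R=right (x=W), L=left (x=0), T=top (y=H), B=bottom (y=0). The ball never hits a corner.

1. t=1 → R at (9,4); v=(-1,-3)
2. t=4/3 → B at (23/3,0); v=(-1,3)
3. t=11/3 → T at (4,11); v=(-1,-3)
4. t=11/3 → B at (1/3,0); v=(-1,3)
5. t=1/3 → L at (0,1); v=(1,3)
6. t=10/3 → T at (10/3,11); v=(1,-3)

Final position: (10/3,11)
Wall sequence: RBTBLT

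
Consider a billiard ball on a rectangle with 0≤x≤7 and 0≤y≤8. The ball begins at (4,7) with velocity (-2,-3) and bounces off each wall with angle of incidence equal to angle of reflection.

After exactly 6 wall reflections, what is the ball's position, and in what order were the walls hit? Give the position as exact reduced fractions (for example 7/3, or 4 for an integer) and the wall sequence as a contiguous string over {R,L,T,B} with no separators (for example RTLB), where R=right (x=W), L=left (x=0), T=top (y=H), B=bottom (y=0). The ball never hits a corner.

Final position: (0,4)
Wall sequence: LBTRBL

1. t=2 → L at (0,1); v=(2,-3)
2. t=1/3 → B at (2/3,0); v=(2,3)
3. t=8/3 → T at (6,8); v=(2,-3)
4. t=1/2 → R at (7,13/2); v=(-2,-3)
5. t=13/6 → B at (8/3,0); v=(-2,3)
6. t=4/3 → L at (0,4); v=(2,3)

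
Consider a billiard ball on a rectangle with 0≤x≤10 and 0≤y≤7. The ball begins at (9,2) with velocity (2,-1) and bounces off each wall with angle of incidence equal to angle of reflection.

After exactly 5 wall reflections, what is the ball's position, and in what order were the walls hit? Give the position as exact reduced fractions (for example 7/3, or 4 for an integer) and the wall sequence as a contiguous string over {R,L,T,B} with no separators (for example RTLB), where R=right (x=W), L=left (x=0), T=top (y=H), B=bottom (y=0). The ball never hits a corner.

Final position: (10,11/2)
Wall sequence: RBLTR

1. t=1/2 → R at (10,3/2); v=(-2,-1)
2. t=3/2 → B at (7,0); v=(-2,1)
3. t=7/2 → L at (0,7/2); v=(2,1)
4. t=7/2 → T at (7,7); v=(2,-1)
5. t=3/2 → R at (10,11/2); v=(-2,-1)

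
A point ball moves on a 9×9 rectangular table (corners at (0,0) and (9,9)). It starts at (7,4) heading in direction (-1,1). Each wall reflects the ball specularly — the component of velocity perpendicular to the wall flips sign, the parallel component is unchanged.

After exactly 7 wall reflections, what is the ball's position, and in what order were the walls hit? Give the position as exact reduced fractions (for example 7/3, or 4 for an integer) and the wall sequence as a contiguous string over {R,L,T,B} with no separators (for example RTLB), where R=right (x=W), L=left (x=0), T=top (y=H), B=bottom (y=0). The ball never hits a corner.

1. t=5 → T at (2,9); v=(-1,-1)
2. t=2 → L at (0,7); v=(1,-1)
3. t=7 → B at (7,0); v=(1,1)
4. t=2 → R at (9,2); v=(-1,1)
5. t=7 → T at (2,9); v=(-1,-1)
6. t=2 → L at (0,7); v=(1,-1)
7. t=7 → B at (7,0); v=(1,1)

Final position: (7,0)
Wall sequence: TLBRTLB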